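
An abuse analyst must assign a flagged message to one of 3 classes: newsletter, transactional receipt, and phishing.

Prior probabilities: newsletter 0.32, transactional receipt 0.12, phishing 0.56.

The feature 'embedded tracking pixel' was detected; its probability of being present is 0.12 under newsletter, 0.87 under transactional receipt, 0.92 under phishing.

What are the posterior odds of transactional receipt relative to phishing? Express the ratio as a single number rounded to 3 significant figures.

The normalizing constant cancels in an odds ratio, so compute prior × likelihood for the two hypotheses only:
  transactional receipt: 0.12 × 0.87 = 0.1044
  phishing: 0.56 × 0.92 = 0.5152
Odds(transactional receipt : phishing) = 0.1044 / 0.5152 ≈ 0.203.

0.203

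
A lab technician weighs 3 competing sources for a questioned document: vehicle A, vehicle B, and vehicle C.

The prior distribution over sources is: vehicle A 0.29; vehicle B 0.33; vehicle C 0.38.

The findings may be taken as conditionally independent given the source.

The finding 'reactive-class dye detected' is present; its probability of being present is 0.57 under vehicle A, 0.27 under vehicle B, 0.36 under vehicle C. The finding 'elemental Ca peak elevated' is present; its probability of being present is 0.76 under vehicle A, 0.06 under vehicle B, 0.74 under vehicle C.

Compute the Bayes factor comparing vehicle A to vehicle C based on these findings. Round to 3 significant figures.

1.63

Take the product of per-finding likelihoods under each hypothesis, then divide.
  vehicle A: 0.57 × 0.76 = 0.4332
  vehicle C: 0.36 × 0.74 = 0.2664
Bayes factor = 0.4332 / 0.2664 ≈ 1.63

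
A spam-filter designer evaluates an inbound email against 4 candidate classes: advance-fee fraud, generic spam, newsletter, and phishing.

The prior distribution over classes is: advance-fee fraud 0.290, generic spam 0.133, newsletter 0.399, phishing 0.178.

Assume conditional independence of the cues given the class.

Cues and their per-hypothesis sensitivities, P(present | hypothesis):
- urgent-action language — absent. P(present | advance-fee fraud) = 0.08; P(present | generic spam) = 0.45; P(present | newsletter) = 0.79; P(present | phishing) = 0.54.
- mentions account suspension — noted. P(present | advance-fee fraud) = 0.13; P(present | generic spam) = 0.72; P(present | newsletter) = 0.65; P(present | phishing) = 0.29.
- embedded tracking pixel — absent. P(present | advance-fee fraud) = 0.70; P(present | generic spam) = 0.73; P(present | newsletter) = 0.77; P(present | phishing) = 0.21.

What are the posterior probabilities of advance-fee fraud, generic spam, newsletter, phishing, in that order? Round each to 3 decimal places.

By Bayes' rule with conditional independence, the unnormalized weight for each hypothesis is prior × ∏ likelihoods (using 1 − P(present | H) for each absent cue):
  advance-fee fraud: 0.290 × (1 − 0.08) × 0.13 × (1 − 0.70) = 0.010405
  generic spam: 0.133 × (1 − 0.45) × 0.72 × (1 − 0.73) = 0.01422
  newsletter: 0.399 × (1 − 0.79) × 0.65 × (1 − 0.77) = 0.012527
  phishing: 0.178 × (1 − 0.54) × 0.29 × (1 − 0.21) = 0.018759
The unnormalized weights sum to 0.055911.
P(advance-fee fraud | evidence) = 0.010405 / 0.055911 ≈ 0.186
P(generic spam | evidence) = 0.01422 / 0.055911 ≈ 0.254
P(newsletter | evidence) = 0.012527 / 0.055911 ≈ 0.224
P(phishing | evidence) = 0.018759 / 0.055911 ≈ 0.336

0.186, 0.254, 0.224, 0.336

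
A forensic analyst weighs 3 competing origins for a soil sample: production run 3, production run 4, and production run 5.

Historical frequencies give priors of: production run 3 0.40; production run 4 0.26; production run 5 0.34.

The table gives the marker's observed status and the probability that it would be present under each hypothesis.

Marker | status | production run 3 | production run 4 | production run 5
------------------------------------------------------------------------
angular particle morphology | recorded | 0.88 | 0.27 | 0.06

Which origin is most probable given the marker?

Multiply each prior by the likelihood of the marker:
  production run 3: 0.40 × 0.88 = 0.352
  production run 4: 0.26 × 0.27 = 0.0702
  production run 5: 0.34 × 0.06 = 0.0204
Normalizing constant Z = 0.352 + 0.0702 + 0.0204 = 0.4426.
P(production run 3 | evidence) ≈ 0.352 / 0.4426 ≈ 0.795
P(production run 4 | evidence) ≈ 0.0702 / 0.4426 ≈ 0.159
P(production run 5 | evidence) ≈ 0.0204 / 0.4426 ≈ 0.046
The largest is 0.795, so production run 3 is most probable.

production run 3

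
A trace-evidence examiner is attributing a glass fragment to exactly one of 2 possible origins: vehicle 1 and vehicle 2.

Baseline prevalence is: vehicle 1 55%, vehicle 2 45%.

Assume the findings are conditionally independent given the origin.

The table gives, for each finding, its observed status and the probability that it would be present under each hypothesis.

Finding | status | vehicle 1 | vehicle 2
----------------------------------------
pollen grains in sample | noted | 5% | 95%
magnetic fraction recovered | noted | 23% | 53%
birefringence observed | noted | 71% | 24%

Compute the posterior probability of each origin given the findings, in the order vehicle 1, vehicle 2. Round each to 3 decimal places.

Multiply each prior by the joint likelihood of the evidence pattern:
  vehicle 1: 0.55 × 0.05 × 0.23 × 0.71 = 0.0044907
  vehicle 2: 0.45 × 0.95 × 0.53 × 0.24 = 0.054378
Normalizing constant Z = 0.0044907 + 0.054378 = 0.058869.
P(vehicle 1 | evidence) = 0.0044907 / 0.058869 ≈ 0.076
P(vehicle 2 | evidence) = 0.054378 / 0.058869 ≈ 0.924

0.076, 0.924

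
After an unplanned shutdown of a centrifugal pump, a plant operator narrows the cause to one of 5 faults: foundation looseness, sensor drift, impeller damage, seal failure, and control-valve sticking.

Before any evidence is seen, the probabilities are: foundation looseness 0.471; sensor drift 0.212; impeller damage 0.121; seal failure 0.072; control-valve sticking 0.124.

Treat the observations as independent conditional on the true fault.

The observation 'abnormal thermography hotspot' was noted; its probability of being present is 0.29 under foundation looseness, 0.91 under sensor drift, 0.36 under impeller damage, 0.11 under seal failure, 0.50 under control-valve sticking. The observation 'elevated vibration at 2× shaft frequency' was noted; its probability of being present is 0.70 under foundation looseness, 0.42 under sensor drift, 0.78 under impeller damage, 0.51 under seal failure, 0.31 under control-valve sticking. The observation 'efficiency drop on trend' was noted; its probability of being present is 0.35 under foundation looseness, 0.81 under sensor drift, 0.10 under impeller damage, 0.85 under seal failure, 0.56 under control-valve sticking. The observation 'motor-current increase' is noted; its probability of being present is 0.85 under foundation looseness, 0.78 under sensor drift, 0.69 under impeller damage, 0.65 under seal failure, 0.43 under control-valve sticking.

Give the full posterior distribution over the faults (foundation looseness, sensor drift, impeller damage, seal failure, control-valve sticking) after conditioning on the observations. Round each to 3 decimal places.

0.320, 0.576, 0.026, 0.025, 0.052

For each hypothesis, the unnormalized posterior weight is prior × product of the observation likelihoods:
  foundation looseness: 0.471 × 0.29 × 0.70 × 0.35 × 0.85 = 0.028445
  sensor drift: 0.212 × 0.91 × 0.42 × 0.81 × 0.78 = 0.051192
  impeller damage: 0.121 × 0.36 × 0.78 × 0.10 × 0.69 = 0.0023444
  seal failure: 0.072 × 0.11 × 0.51 × 0.85 × 0.65 = 0.0022317
  control-valve sticking: 0.124 × 0.50 × 0.31 × 0.56 × 0.43 = 0.0046282
Normalizing constant Z = 0.028445 + 0.051192 + 0.0023444 + 0.0022317 + 0.0046282 = 0.088842.
P(foundation looseness | evidence) = 0.028445 / 0.088842 ≈ 0.320
P(sensor drift | evidence) = 0.051192 / 0.088842 ≈ 0.576
P(impeller damage | evidence) = 0.0023444 / 0.088842 ≈ 0.026
P(seal failure | evidence) = 0.0022317 / 0.088842 ≈ 0.025
P(control-valve sticking | evidence) = 0.0046282 / 0.088842 ≈ 0.052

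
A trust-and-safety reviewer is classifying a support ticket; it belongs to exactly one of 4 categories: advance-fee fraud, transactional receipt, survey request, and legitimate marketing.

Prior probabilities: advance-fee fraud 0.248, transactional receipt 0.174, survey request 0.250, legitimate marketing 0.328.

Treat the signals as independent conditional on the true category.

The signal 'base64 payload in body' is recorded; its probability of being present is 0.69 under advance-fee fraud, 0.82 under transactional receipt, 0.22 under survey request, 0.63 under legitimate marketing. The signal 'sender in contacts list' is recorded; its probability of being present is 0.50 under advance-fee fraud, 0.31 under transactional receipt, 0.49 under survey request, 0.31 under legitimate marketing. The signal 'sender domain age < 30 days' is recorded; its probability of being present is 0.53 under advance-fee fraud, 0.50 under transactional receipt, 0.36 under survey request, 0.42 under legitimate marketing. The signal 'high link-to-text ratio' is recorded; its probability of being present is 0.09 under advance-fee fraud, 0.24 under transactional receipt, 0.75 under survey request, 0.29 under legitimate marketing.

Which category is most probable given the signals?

For each hypothesis, the unnormalized posterior weight is prior × product of the signal likelihoods:
  advance-fee fraud: 0.248 × 0.69 × 0.50 × 0.53 × 0.09 = 0.0040812
  transactional receipt: 0.174 × 0.82 × 0.31 × 0.50 × 0.24 = 0.0053077
  survey request: 0.250 × 0.22 × 0.49 × 0.36 × 0.75 = 0.0072765
  legitimate marketing: 0.328 × 0.63 × 0.31 × 0.42 × 0.29 = 0.0078023
Normalizing constant Z = 0.0040812 + 0.0053077 + 0.0072765 + 0.0078023 = 0.024468.
P(advance-fee fraud | evidence) ≈ 0.0040812 / 0.024468 ≈ 0.167
P(transactional receipt | evidence) ≈ 0.0053077 / 0.024468 ≈ 0.217
P(survey request | evidence) ≈ 0.0072765 / 0.024468 ≈ 0.297
P(legitimate marketing | evidence) ≈ 0.0078023 / 0.024468 ≈ 0.319
The largest is 0.319, so legitimate marketing is most probable.

legitimate marketing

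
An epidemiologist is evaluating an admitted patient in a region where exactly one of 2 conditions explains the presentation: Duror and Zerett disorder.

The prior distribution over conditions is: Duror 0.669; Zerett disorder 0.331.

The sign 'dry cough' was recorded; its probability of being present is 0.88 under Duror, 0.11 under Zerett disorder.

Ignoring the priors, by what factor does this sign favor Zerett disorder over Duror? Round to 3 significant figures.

0.125

Likelihood of this sign under each hypothesis:
  Zerett disorder: 0.11
  Duror: 0.88
Bayes factor = 0.11 / 0.88 ≈ 0.125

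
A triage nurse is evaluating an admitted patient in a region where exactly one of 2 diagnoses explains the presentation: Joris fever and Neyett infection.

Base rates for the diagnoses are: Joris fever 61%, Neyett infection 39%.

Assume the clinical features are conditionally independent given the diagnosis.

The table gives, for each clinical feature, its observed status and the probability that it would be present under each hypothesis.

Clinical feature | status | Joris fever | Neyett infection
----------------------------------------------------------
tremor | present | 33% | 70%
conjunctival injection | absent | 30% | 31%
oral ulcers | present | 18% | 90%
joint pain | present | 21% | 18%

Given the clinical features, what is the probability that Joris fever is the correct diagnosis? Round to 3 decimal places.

0.149

By Bayes' rule with conditional independence, the unnormalized weight for each hypothesis is prior × ∏ likelihoods (using 1 − P(present | H) for each absent clinical feature):
  Joris fever: 0.61 × 0.33 × (1 − 0.30) × 0.18 × 0.21 = 0.0053264
  Neyett infection: 0.39 × 0.70 × (1 − 0.31) × 0.90 × 0.18 = 0.030516
Normalizing constant Z = 0.0053264 + 0.030516 = 0.035842.
P(Joris fever | evidence) = 0.0053264 / 0.035842 ≈ 0.149.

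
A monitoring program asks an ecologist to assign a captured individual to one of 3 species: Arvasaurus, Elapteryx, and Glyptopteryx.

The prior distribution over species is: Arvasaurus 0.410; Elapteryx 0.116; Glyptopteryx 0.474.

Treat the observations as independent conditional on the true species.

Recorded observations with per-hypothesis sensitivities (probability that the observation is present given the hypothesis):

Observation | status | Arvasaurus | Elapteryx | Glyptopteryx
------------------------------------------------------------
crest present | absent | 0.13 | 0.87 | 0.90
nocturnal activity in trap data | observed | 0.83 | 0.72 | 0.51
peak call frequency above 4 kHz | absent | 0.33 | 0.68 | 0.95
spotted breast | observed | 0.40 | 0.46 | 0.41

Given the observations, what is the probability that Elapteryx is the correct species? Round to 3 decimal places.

Multiply each prior by the joint likelihood of the evidence pattern (using 1 − P(present | H) for each absent observation):
  Arvasaurus: 0.410 × (1 − 0.13) × 0.83 × (1 − 0.33) × 0.40 = 0.079344
  Elapteryx: 0.116 × (1 − 0.87) × 0.72 × (1 − 0.68) × 0.46 = 0.0015982
  Glyptopteryx: 0.474 × (1 − 0.90) × 0.51 × (1 − 0.95) × 0.41 = 0.00049557
Marginal likelihood of the evidence = 0.081438.
P(Elapteryx | evidence) = 0.0015982 / 0.081438 ≈ 0.020.

0.020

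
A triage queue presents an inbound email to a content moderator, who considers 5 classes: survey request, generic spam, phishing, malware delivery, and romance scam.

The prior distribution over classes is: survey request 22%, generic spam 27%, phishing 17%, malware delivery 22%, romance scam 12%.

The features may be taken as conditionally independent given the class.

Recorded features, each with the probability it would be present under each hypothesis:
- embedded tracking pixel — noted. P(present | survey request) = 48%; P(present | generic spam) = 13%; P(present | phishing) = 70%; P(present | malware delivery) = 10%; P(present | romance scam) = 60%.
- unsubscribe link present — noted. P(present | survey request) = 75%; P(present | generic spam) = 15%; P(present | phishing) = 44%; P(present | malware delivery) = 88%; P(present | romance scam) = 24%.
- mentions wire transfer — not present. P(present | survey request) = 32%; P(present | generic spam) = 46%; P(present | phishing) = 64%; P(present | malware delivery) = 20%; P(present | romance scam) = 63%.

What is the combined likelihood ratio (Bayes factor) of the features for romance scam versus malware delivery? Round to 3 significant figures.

0.757

Joint likelihood of the feature pattern under each hypothesis (using 1 − P(present | H) for each absent feature):
  romance scam: 0.60 × 0.24 × (1 − 0.63) = 0.05328
  malware delivery: 0.10 × 0.88 × (1 − 0.20) = 0.0704
Bayes factor = 0.05328 / 0.0704 ≈ 0.757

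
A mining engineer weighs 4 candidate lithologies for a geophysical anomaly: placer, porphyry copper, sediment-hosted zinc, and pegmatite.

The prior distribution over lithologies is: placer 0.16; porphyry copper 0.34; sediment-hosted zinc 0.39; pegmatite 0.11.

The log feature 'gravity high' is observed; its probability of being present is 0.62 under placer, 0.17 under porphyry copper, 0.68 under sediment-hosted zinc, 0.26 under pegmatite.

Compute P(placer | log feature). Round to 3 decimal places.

0.220

Multiply each prior by the likelihood of the log feature:
  placer: 0.16 × 0.62 = 0.0992
  porphyry copper: 0.34 × 0.17 = 0.0578
  sediment-hosted zinc: 0.39 × 0.68 = 0.2652
  pegmatite: 0.11 × 0.26 = 0.0286
The unnormalized weights sum to 0.4508.
P(placer | evidence) = 0.0992 / 0.4508 ≈ 0.220.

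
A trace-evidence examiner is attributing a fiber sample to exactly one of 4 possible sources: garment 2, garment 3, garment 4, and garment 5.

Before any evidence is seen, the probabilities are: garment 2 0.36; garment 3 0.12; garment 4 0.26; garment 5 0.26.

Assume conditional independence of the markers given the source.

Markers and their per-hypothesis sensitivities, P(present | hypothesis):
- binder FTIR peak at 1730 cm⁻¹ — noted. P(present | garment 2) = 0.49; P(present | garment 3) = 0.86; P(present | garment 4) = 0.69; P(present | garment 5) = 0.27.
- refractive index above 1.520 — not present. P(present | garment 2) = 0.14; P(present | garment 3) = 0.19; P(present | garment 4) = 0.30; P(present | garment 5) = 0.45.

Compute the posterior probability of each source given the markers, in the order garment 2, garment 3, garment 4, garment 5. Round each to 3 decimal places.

By Bayes' rule with conditional independence, the unnormalized weight for each hypothesis is prior × ∏ likelihoods (using 1 − P(present | H) for each absent marker):
  garment 2: 0.36 × 0.49 × (1 − 0.14) = 0.1517
  garment 3: 0.12 × 0.86 × (1 − 0.19) = 0.083592
  garment 4: 0.26 × 0.69 × (1 − 0.30) = 0.12558
  garment 5: 0.26 × 0.27 × (1 − 0.45) = 0.03861
Normalizing constant Z = 0.1517 + 0.083592 + 0.12558 + 0.03861 = 0.39949.
P(garment 2 | evidence) = 0.1517 / 0.39949 ≈ 0.380
P(garment 3 | evidence) = 0.083592 / 0.39949 ≈ 0.209
P(garment 4 | evidence) = 0.12558 / 0.39949 ≈ 0.314
P(garment 5 | evidence) = 0.03861 / 0.39949 ≈ 0.097

0.380, 0.209, 0.314, 0.097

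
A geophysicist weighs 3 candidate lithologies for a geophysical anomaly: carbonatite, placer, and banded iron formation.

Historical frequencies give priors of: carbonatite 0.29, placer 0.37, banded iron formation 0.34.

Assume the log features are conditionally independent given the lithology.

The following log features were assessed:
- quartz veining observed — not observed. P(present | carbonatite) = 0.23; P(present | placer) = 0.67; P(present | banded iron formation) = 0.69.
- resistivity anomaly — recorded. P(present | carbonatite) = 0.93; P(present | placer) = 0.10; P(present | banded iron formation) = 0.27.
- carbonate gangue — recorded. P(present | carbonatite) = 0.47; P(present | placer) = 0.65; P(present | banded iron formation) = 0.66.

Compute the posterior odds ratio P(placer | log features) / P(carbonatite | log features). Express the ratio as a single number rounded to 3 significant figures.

Posterior odds equal prior odds times the likelihood ratio; only the two competing hypotheses matter (using 1 − P(present | H) for each absent log feature).
  placer: 0.37 × (1 − 0.67) × 0.10 × 0.65 = 0.0079365
  carbonatite: 0.29 × (1 − 0.23) × 0.93 × 0.47 = 0.097604
Posterior odds = 0.0079365 / 0.097604 ≈ 0.0813.

0.0813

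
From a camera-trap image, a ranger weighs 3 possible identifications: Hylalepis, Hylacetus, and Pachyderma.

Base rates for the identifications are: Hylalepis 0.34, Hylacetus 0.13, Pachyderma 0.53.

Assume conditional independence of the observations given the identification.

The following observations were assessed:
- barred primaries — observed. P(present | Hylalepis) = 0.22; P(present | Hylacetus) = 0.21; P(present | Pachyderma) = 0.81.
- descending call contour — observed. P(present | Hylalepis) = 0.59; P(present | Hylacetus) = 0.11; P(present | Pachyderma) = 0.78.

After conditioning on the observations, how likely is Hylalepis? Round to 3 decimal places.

0.116

By Bayes' rule with conditional independence, the unnormalized weight for each hypothesis is prior × ∏ likelihoods:
  Hylalepis: 0.34 × 0.22 × 0.59 = 0.044132
  Hylacetus: 0.13 × 0.21 × 0.11 = 0.003003
  Pachyderma: 0.53 × 0.81 × 0.78 = 0.33485
The unnormalized weights sum to 0.38199.
P(Hylalepis | evidence) = 0.044132 / 0.38199 ≈ 0.116.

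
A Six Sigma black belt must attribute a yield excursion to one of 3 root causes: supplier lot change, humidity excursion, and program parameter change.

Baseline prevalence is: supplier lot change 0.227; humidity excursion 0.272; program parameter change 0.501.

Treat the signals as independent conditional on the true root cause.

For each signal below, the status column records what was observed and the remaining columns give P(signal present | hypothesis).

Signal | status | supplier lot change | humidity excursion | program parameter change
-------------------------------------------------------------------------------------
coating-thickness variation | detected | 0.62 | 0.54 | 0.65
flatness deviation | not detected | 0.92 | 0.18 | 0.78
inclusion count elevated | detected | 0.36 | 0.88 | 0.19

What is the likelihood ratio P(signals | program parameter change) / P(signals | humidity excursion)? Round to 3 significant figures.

Joint likelihood of the signal pattern under each hypothesis (using 1 − P(present | H) for each absent signal):
  program parameter change: 0.65 × (1 − 0.78) × 0.19 = 0.02717
  humidity excursion: 0.54 × (1 − 0.18) × 0.88 = 0.38966
Bayes factor = 0.02717 / 0.38966 ≈ 0.0697

0.0697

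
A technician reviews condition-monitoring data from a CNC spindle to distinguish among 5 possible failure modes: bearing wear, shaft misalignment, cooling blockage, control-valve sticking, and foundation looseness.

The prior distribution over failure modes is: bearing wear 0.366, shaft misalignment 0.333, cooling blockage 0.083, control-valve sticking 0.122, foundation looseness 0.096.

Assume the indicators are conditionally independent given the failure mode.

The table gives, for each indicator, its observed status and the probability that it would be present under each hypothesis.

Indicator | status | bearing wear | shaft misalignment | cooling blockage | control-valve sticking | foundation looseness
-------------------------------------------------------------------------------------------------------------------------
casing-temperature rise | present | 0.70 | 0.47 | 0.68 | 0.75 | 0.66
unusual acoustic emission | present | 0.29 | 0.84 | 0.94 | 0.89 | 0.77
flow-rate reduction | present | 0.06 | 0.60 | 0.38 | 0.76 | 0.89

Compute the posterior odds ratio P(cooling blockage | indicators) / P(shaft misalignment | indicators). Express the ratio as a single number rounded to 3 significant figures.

The normalizing constant cancels in an odds ratio, so compute prior × likelihood for the two hypotheses only:
  cooling blockage: 0.083 × 0.68 × 0.94 × 0.38 = 0.02016
  shaft misalignment: 0.333 × 0.47 × 0.84 × 0.60 = 0.078881
Odds(cooling blockage : shaft misalignment) = 0.02016 / 0.078881 ≈ 0.256.

0.256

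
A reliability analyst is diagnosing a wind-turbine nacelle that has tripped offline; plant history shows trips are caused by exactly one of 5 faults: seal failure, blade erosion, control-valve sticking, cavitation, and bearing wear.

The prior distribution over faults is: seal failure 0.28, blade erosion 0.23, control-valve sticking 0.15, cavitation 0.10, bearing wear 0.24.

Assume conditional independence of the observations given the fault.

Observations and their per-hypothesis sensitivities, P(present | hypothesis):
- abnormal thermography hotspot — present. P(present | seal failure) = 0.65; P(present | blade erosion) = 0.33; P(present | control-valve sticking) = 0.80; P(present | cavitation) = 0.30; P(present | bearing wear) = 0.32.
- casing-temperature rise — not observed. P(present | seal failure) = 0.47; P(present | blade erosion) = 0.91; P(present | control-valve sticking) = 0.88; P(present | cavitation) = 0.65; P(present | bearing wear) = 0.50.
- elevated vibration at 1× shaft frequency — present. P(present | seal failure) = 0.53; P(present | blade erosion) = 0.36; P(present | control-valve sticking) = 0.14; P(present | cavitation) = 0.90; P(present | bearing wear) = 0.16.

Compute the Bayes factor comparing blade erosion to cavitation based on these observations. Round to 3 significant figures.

0.113

Joint likelihood of the evidence pattern under each hypothesis (using 1 − P(present | H) for each absent observation):
  blade erosion: 0.33 × (1 − 0.91) × 0.36 = 0.010692
  cavitation: 0.30 × (1 − 0.65) × 0.90 = 0.0945
Bayes factor = 0.010692 / 0.0945 ≈ 0.113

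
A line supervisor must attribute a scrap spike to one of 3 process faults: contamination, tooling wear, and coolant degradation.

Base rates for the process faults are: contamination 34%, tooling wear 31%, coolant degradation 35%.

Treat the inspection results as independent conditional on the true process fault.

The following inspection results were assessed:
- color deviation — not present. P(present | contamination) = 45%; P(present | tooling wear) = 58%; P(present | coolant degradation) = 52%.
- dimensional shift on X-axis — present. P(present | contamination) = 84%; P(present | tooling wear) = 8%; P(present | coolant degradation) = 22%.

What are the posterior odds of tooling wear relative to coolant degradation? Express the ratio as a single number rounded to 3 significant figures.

Unnormalized posterior weight (prior times the inspection result likelihoods) for each of the two hypotheses (using 1 − P(present | H) for each absent inspection result):
  tooling wear: 0.31 × (1 − 0.58) × 0.08 = 0.010416
  coolant degradation: 0.35 × (1 − 0.52) × 0.22 = 0.03696
Odds(tooling wear : coolant degradation) = 0.010416 / 0.03696 ≈ 0.282.

0.282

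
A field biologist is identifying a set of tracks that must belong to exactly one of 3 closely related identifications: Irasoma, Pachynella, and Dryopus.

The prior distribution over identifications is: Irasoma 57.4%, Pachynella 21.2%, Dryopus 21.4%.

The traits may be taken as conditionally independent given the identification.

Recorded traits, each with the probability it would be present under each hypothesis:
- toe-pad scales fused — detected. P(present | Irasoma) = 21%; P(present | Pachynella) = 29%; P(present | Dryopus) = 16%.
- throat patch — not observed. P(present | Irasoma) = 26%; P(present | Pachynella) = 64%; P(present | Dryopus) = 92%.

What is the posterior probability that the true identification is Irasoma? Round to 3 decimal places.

For each hypothesis, the unnormalized posterior weight is prior × product of the trait likelihoods (using 1 − P(present | H) for each absent trait):
  Irasoma: 0.574 × 0.21 × (1 − 0.26) = 0.0892
  Pachynella: 0.212 × 0.29 × (1 − 0.64) = 0.022133
  Dryopus: 0.214 × 0.16 × (1 − 0.92) = 0.0027392
Normalizing constant Z = 0.0892 + 0.022133 + 0.0027392 = 0.11407.
P(Irasoma | evidence) = 0.0892 / 0.11407 ≈ 0.782.

0.782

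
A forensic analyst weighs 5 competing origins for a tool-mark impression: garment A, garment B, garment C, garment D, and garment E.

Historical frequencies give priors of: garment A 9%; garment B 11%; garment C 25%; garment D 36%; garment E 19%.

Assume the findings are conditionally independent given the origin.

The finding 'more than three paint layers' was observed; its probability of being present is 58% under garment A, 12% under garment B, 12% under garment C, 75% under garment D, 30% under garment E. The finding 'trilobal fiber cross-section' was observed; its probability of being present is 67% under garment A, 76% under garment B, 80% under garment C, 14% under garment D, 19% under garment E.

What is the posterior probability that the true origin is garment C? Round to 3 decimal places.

0.204

By Bayes' rule with conditional independence, the unnormalized weight for each hypothesis is prior × ∏ likelihoods:
  garment A: 0.09 × 0.58 × 0.67 = 0.034974
  garment B: 0.11 × 0.12 × 0.76 = 0.010032
  garment C: 0.25 × 0.12 × 0.80 = 0.024
  garment D: 0.36 × 0.75 × 0.14 = 0.0378
  garment E: 0.19 × 0.30 × 0.19 = 0.01083
Normalizing constant Z = 0.034974 + 0.010032 + 0.024 + 0.0378 + 0.01083 = 0.11764.
P(garment C | evidence) = 0.024 / 0.11764 ≈ 0.204.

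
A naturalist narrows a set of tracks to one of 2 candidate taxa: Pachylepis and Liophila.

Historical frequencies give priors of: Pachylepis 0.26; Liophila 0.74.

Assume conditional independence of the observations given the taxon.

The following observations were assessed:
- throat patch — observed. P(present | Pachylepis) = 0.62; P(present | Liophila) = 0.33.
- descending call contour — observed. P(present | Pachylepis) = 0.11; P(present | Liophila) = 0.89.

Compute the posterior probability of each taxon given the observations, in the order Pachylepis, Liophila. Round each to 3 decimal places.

By Bayes' rule with conditional independence, the unnormalized weight for each hypothesis is prior × ∏ likelihoods:
  Pachylepis: 0.26 × 0.62 × 0.11 = 0.017732
  Liophila: 0.74 × 0.33 × 0.89 = 0.21734
Marginal likelihood of the evidence = 0.23507.
P(Pachylepis | evidence) = 0.017732 / 0.23507 ≈ 0.075
P(Liophila | evidence) = 0.21734 / 0.23507 ≈ 0.925

0.075, 0.925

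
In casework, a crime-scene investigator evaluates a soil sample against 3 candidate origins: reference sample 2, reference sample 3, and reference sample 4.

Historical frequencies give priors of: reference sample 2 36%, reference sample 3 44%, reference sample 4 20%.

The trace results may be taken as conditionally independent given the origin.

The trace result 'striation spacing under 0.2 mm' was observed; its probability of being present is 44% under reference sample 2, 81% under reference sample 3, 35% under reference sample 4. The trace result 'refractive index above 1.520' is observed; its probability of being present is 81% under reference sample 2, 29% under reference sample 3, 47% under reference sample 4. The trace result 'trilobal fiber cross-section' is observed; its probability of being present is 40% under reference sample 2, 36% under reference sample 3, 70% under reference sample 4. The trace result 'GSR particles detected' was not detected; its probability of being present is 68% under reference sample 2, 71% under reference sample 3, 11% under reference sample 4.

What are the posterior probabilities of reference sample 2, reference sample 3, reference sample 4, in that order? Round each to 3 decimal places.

0.344, 0.226, 0.430

By Bayes' rule with conditional independence, the unnormalized weight for each hypothesis is prior × ∏ likelihoods (using 1 − P(present | H) for each absent trace result):
  reference sample 2: 0.36 × 0.44 × 0.81 × 0.40 × (1 − 0.68) = 0.016423
  reference sample 3: 0.44 × 0.81 × 0.29 × 0.36 × (1 − 0.71) = 0.01079
  reference sample 4: 0.20 × 0.35 × 0.47 × 0.70 × (1 − 0.11) = 0.020497
Marginal likelihood of the evidence = 0.04771.
P(reference sample 2 | evidence) = 0.016423 / 0.04771 ≈ 0.344
P(reference sample 3 | evidence) = 0.01079 / 0.04771 ≈ 0.226
P(reference sample 4 | evidence) = 0.020497 / 0.04771 ≈ 0.430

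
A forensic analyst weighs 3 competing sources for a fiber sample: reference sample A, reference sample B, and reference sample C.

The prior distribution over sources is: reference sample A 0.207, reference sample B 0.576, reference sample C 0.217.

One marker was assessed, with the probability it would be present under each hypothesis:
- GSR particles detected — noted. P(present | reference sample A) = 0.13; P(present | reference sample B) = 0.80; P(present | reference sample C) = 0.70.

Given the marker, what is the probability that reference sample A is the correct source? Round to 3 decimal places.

0.042

By Bayes' rule, the unnormalized weight for each hypothesis is prior × likelihood:
  reference sample A: 0.207 × 0.13 = 0.02691
  reference sample B: 0.576 × 0.80 = 0.4608
  reference sample C: 0.217 × 0.70 = 0.1519
Marginal likelihood of the evidence = 0.63961.
P(reference sample A | evidence) = 0.02691 / 0.63961 ≈ 0.042.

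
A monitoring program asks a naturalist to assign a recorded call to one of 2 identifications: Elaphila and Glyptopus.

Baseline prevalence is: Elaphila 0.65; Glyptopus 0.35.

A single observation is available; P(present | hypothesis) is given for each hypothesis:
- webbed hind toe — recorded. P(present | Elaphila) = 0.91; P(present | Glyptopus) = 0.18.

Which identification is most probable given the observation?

Elaphila

Multiply each prior by the likelihood of the observation:
  Elaphila: 0.65 × 0.91 = 0.5915
  Glyptopus: 0.35 × 0.18 = 0.063
The unnormalized weights sum to 0.6545.
P(Elaphila | evidence) ≈ 0.5915 / 0.6545 ≈ 0.904
P(Glyptopus | evidence) ≈ 0.063 / 0.6545 ≈ 0.096
The largest is 0.904, so Elaphila is most probable.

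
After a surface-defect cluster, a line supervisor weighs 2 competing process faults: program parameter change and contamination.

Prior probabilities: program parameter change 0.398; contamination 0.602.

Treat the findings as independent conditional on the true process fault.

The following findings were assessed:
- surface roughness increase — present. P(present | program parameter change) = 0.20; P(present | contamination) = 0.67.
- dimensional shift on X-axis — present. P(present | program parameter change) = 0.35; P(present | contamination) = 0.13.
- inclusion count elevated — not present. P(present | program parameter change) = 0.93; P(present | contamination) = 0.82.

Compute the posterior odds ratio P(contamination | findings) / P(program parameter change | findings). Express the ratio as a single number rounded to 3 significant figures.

The normalizing constant cancels in an odds ratio, so compute prior × likelihood for the two hypotheses only (using 1 − P(present | H) for each absent finding):
  contamination: 0.602 × 0.67 × 0.13 × (1 − 0.82) = 0.0094382
  program parameter change: 0.398 × 0.20 × 0.35 × (1 − 0.93) = 0.0019502
Odds(contamination : program parameter change) = 0.0094382 / 0.0019502 ≈ 4.84.

4.84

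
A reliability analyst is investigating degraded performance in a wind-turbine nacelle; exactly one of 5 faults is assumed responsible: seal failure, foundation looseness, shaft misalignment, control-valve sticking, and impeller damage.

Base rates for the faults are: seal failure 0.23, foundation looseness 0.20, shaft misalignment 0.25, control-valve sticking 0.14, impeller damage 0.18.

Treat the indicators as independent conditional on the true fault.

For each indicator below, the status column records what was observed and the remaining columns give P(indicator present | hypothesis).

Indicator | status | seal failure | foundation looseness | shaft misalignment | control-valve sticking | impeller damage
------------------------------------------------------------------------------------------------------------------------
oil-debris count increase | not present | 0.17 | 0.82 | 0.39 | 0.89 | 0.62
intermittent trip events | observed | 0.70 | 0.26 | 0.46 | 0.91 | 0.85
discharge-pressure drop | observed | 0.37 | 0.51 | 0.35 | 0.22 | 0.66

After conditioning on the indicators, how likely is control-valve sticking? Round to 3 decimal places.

Multiply each prior by the joint likelihood of the indicator pattern (using 1 − P(present | H) for each absent indicator):
  seal failure: 0.23 × (1 − 0.17) × 0.70 × 0.37 = 0.049443
  foundation looseness: 0.20 × (1 − 0.82) × 0.26 × 0.51 = 0.0047736
  shaft misalignment: 0.25 × (1 − 0.39) × 0.46 × 0.35 = 0.024553
  control-valve sticking: 0.14 × (1 − 0.89) × 0.91 × 0.22 = 0.0030831
  impeller damage: 0.18 × (1 − 0.62) × 0.85 × 0.66 = 0.038372
The unnormalized weights sum to 0.12022.
P(control-valve sticking | evidence) = 0.0030831 / 0.12022 ≈ 0.026.

0.026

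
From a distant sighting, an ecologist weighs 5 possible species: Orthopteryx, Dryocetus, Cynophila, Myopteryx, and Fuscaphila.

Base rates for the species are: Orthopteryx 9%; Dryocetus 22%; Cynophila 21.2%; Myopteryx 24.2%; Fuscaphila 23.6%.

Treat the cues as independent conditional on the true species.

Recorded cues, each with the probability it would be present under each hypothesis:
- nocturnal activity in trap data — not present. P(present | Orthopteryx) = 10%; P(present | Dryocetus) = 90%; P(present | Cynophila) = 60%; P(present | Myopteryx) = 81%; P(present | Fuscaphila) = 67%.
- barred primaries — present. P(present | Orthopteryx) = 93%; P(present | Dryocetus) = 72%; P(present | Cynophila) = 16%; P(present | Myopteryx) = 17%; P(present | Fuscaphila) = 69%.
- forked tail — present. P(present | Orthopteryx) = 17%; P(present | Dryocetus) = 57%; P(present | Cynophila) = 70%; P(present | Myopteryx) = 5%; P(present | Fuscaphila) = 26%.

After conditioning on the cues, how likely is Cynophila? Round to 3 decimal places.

0.208

Multiply each prior by the joint likelihood of the cue pattern (using 1 − P(present | H) for each absent cue):
  Orthopteryx: 0.090 × (1 − 0.10) × 0.93 × 0.17 = 0.012806
  Dryocetus: 0.220 × (1 − 0.90) × 0.72 × 0.57 = 0.0090288
  Cynophila: 0.212 × (1 − 0.60) × 0.16 × 0.70 = 0.0094976
  Myopteryx: 0.242 × (1 − 0.81) × 0.17 × 0.05 = 0.00039083
  Fuscaphila: 0.236 × (1 − 0.67) × 0.69 × 0.26 = 0.013972
Marginal likelihood of the evidence = 0.045695.
P(Cynophila | evidence) = 0.0094976 / 0.045695 ≈ 0.208.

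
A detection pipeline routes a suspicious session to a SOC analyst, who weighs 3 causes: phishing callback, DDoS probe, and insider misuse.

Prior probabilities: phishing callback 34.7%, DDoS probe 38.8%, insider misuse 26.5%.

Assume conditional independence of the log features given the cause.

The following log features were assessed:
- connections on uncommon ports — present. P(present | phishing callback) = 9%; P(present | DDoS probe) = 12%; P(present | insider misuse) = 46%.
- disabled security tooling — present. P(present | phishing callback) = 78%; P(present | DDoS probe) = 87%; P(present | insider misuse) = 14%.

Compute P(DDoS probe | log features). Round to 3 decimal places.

For each hypothesis, the unnormalized posterior weight is prior × product of the log feature likelihoods:
  phishing callback: 0.347 × 0.09 × 0.78 = 0.024359
  DDoS probe: 0.388 × 0.12 × 0.87 = 0.040507
  insider misuse: 0.265 × 0.46 × 0.14 = 0.017066
The unnormalized weights sum to 0.081933.
P(DDoS probe | evidence) = 0.040507 / 0.081933 ≈ 0.494.

0.494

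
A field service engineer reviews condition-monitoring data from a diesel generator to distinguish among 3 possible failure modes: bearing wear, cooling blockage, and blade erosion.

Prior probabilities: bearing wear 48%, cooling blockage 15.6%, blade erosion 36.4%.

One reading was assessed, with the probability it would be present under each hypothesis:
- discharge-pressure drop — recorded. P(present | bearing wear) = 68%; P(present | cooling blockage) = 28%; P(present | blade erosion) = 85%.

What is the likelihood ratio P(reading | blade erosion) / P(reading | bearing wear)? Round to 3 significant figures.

Likelihood of this reading under each hypothesis:
  blade erosion: 0.85
  bearing wear: 0.68
Bayes factor = 0.85 / 0.68 ≈ 1.25

1.25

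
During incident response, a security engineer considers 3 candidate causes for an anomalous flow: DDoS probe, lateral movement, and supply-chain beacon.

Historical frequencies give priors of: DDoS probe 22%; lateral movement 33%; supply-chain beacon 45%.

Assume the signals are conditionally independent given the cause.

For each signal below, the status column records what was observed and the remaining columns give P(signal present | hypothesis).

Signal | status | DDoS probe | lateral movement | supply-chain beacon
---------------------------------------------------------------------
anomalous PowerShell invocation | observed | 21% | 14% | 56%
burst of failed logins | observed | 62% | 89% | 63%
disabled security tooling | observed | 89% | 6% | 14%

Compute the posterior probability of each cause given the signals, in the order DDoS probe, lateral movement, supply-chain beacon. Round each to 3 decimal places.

Multiply each prior by the joint likelihood of the signal pattern:
  DDoS probe: 0.22 × 0.21 × 0.62 × 0.89 = 0.025493
  lateral movement: 0.33 × 0.14 × 0.89 × 0.06 = 0.0024671
  supply-chain beacon: 0.45 × 0.56 × 0.63 × 0.14 = 0.022226
Marginal likelihood of the evidence = 0.050187.
P(DDoS probe | evidence) = 0.025493 / 0.050187 ≈ 0.508
P(lateral movement | evidence) = 0.0024671 / 0.050187 ≈ 0.049
P(supply-chain beacon | evidence) = 0.022226 / 0.050187 ≈ 0.443

0.508, 0.049, 0.443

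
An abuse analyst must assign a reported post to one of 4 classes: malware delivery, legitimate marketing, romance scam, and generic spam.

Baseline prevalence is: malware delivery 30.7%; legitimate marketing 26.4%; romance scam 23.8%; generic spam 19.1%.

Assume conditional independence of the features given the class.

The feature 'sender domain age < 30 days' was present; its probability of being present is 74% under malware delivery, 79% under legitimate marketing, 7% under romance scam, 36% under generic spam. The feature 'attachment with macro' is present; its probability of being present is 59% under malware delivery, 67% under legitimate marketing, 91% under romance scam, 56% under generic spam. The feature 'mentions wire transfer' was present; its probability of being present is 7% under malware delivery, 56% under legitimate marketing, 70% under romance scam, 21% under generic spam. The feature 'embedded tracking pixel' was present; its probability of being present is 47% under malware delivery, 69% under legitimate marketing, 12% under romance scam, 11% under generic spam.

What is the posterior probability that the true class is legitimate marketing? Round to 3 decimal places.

By Bayes' rule with conditional independence, the unnormalized weight for each hypothesis is prior × ∏ likelihoods:
  malware delivery: 0.307 × 0.74 × 0.59 × 0.07 × 0.47 = 0.0044098
  legitimate marketing: 0.264 × 0.79 × 0.67 × 0.56 × 0.69 = 0.053994
  romance scam: 0.238 × 0.07 × 0.91 × 0.70 × 0.12 = 0.0012735
  generic spam: 0.191 × 0.36 × 0.56 × 0.21 × 0.11 = 0.00088948
Marginal likelihood of the evidence = 0.060566.
P(legitimate marketing | evidence) = 0.053994 / 0.060566 ≈ 0.891.

0.891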